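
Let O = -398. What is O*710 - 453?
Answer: -283033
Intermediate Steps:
O*710 - 453 = -398*710 - 453 = -282580 - 453 = -283033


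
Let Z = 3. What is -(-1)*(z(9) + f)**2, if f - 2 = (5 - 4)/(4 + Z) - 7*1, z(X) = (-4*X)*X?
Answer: 5299204/49 ≈ 1.0815e+5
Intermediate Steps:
z(X) = -4*X**2
f = -34/7 (f = 2 + ((5 - 4)/(4 + 3) - 7*1) = 2 + (1/7 - 7) = 2 - 48/7 = -34/7 ≈ -4.8571)
-(-1)*(z(9) + f)**2 = -(-1)*(-4*9**2 - 34/7)**2 = -(-1)*(-4*81 - 34/7)**2 = -(-1)*(-324 - 34/7)**2 = -(-1)*(-2302/7)**2 = -(-1)*5299204/49 = -1*(-5299204/49) = 5299204/49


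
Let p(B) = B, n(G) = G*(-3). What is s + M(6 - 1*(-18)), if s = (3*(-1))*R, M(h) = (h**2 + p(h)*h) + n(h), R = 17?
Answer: 1029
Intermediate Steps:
n(G) = -3*G
M(h) = -3*h + 2*h**2 (M(h) = (h**2 + h*h) - 3*h = (h**2 + h**2) - 3*h = 2*h**2 - 3*h = -3*h + 2*h**2)
s = -51 (s = (3*(-1))*17 = -3*17 = -51)
s + M(6 - 1*(-18)) = -51 + (6 - 1*(-18))*(-3 + 2*(6 - 1*(-18))) = -51 + (6 + 18)*(-3 + 2*(6 + 18)) = -51 + 24*(-3 + 2*24) = -51 + 24*(-3 + 48) = -51 + 24*45 = -51 + 1080 = 1029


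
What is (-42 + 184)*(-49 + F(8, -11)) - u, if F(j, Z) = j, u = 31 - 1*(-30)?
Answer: -5883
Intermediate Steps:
u = 61 (u = 31 + 30 = 61)
(-42 + 184)*(-49 + F(8, -11)) - u = (-42 + 184)*(-49 + 8) - 1*61 = 142*(-41) - 61 = -5822 - 61 = -5883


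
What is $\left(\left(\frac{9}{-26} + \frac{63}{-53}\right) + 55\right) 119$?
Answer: $\frac{8767325}{1378} \approx 6362.4$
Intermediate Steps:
$\left(\left(\frac{9}{-26} + \frac{63}{-53}\right) + 55\right) 119 = \left(\left(9 \left(- \frac{1}{26}\right) + 63 \left(- \frac{1}{53}\right)\right) + 55\right) 119 = \left(\left(- \frac{9}{26} - \frac{63}{53}\right) + 55\right) 119 = \left(- \frac{2115}{1378} + 55\right) 119 = \frac{73675}{1378} \cdot 119 = \frac{8767325}{1378}$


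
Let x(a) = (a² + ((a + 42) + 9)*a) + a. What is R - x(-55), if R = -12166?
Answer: -15356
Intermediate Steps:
x(a) = a + a² + a*(51 + a) (x(a) = (a² + ((42 + a) + 9)*a) + a = (a² + (51 + a)*a) + a = (a² + a*(51 + a)) + a = a + a² + a*(51 + a))
R - x(-55) = -12166 - 2*(-55)*(26 - 55) = -12166 - 2*(-55)*(-29) = -12166 - 1*3190 = -12166 - 3190 = -15356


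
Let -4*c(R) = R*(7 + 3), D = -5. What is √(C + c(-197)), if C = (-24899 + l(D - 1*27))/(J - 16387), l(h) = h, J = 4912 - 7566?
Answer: √716141416254/38082 ≈ 22.222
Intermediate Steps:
J = -2654
c(R) = -5*R/2 (c(R) = -R*(7 + 3)/4 = -R*10/4 = -5*R/2)
C = 24931/19041 (C = (-24899 + (-5 - 1*27))/(-2654 - 16387) = (-24899 + (-5 - 27))/(-19041) = (-24899 - 32)*(-1/19041) = -24931*(-1/19041) = 24931/19041 ≈ 1.3093)
√(C + c(-197)) = √(24931/19041 - 5/2*(-197)) = √(24931/19041 + 985/2) = √(18805247/38082) = √716141416254/38082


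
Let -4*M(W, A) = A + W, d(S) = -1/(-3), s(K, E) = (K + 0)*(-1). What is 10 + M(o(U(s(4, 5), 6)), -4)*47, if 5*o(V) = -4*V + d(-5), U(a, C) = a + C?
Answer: 4501/60 ≈ 75.017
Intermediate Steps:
s(K, E) = -K (s(K, E) = K*(-1) = -K)
U(a, C) = C + a
d(S) = ⅓ (d(S) = -1*(-⅓) = ⅓)
o(V) = 1/15 - 4*V/5 (o(V) = (-4*V + ⅓)/5 = (⅓ - 4*V)/5 = 1/15 - 4*V/5)
M(W, A) = -A/4 - W/4 (M(W, A) = -(A + W)/4 = -A/4 - W/4)
10 + M(o(U(s(4, 5), 6)), -4)*47 = 10 + (-¼*(-4) - (1/15 - 4*(6 - 1*4)/5)/4)*47 = 10 + (1 - (1/15 - 4*(6 - 4)/5)/4)*47 = 10 + (1 - (1/15 - ⅘*2)/4)*47 = 10 + (1 - (1/15 - 8/5)/4)*47 = 10 + (1 - ¼*(-23/15))*47 = 10 + (1 + 23/60)*47 = 10 + (83/60)*47 = 10 + 3901/60 = 4501/60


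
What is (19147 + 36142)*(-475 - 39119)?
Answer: -2189112666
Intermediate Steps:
(19147 + 36142)*(-475 - 39119) = 55289*(-39594) = -2189112666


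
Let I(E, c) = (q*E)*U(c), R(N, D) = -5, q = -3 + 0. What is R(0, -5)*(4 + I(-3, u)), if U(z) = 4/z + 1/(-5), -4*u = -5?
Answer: -155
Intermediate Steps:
u = 5/4 (u = -1/4*(-5) = 5/4 ≈ 1.2500)
U(z) = -1/5 + 4/z (U(z) = 4/z + 1*(-1/5) = 4/z - 1/5 = -1/5 + 4/z)
q = -3
I(E, c) = -3*E*(20 - c)/(5*c) (I(E, c) = (-3*E)*((20 - c)/(5*c)) = -3*E*(20 - c)/(5*c))
R(0, -5)*(4 + I(-3, u)) = -5*(4 + (3/5)*(-3)*(-20 + 5/4)/(5/4)) = -5*(4 + (3/5)*(-3)*(4/5)*(-75/4)) = -5*(4 + 27) = -5*31 = -155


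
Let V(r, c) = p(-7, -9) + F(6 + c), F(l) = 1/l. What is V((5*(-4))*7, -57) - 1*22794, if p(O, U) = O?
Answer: -1162852/51 ≈ -22801.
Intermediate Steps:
F(l) = 1/l
V(r, c) = -7 + 1/(6 + c)
V((5*(-4))*7, -57) - 1*22794 = (-41 - 7*(-57))/(6 - 57) - 1*22794 = (-41 + 399)/(-51) - 22794 = -1/51*358 - 22794 = -358/51 - 22794 = -1162852/51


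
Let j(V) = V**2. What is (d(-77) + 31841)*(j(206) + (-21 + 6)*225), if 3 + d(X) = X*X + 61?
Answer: 1477599508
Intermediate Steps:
d(X) = 58 + X**2 (d(X) = -3 + (X*X + 61) = -3 + (X**2 + 61) = -3 + (61 + X**2) = 58 + X**2)
(d(-77) + 31841)*(j(206) + (-21 + 6)*225) = ((58 + (-77)**2) + 31841)*(206**2 + (-21 + 6)*225) = ((58 + 5929) + 31841)*(42436 - 15*225) = (5987 + 31841)*(42436 - 3375) = 37828*39061 = 1477599508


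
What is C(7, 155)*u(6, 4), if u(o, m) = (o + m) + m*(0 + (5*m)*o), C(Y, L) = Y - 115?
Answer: -52920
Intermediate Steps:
C(Y, L) = -115 + Y
u(o, m) = m + o + 5*o*m**2 (u(o, m) = (m + o) + m*(0 + 5*m*o) = (m + o) + m*(5*m*o) = (m + o) + 5*o*m**2 = m + o + 5*o*m**2)
C(7, 155)*u(6, 4) = (-115 + 7)*(4 + 6 + 5*6*4**2) = -108*(4 + 6 + 5*6*16) = -108*(4 + 6 + 480) = -108*490 = -52920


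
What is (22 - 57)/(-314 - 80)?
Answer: 35/394 ≈ 0.088832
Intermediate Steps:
(22 - 57)/(-314 - 80) = -35/(-394) = -35*(-1/394) = 35/394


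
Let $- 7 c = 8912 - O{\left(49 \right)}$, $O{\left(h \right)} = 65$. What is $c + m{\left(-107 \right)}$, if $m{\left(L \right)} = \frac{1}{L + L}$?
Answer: $- \frac{1893265}{1498} \approx -1263.9$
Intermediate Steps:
$m{\left(L \right)} = \frac{1}{2 L}$
$c = - \frac{8847}{7}$ ($c = - \frac{8912 - 65}{7} = \left(- \frac{1}{7}\right) 8847 = - \frac{8847}{7} \approx -1263.9$)
$c + m{\left(-107 \right)} = - \frac{8847}{7} + \frac{1}{2 \left(-107\right)} = - \frac{8847}{7} + \frac{1}{2} \left(- \frac{1}{107}\right) = - \frac{8847}{7} - \frac{1}{214} = - \frac{1893265}{1498}$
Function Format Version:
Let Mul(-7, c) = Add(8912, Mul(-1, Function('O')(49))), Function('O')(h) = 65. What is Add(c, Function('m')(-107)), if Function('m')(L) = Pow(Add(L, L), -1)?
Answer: Rational(-1893265, 1498) ≈ -1263.9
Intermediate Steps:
Function('m')(L) = Mul(Rational(1, 2), Pow(L, -1)) (Function('m')(L) = Pow(Mul(2, L), -1) = Mul(Rational(1, 2), Pow(L, -1)))
c = Rational(-8847, 7) (c = Mul(Rational(-1, 7), Add(8912, Mul(-1, 65))) = Mul(Rational(-1, 7), Add(8912, -65)) = Mul(Rational(-1, 7), 8847) = Rational(-8847, 7) ≈ -1263.9)
Add(c, Function('m')(-107)) = Add(Rational(-8847, 7), Mul(Rational(1, 2), Pow(-107, -1))) = Add(Rational(-8847, 7), Mul(Rational(1, 2), Rational(-1, 107))) = Add(Rational(-8847, 7), Rational(-1, 214)) = Rational(-1893265, 1498)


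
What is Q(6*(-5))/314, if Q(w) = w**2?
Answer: 450/157 ≈ 2.8662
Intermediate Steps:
Q(6*(-5))/314 = (6*(-5))**2/314 = (-30)**2*(1/314) = 900*(1/314) = 450/157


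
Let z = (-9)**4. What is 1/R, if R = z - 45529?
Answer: -1/38968 ≈ -2.5662e-5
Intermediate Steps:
z = 6561
R = -38968 (R = 6561 - 45529 = -38968)
1/R = 1/(-38968) = -1/38968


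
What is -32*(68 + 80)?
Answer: -4736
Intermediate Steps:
-32*(68 + 80) = -32*148 = -4736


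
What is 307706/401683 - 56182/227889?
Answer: 47555458328/91539137187 ≈ 0.51951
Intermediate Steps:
307706/401683 - 56182/227889 = 47555458328/91539137187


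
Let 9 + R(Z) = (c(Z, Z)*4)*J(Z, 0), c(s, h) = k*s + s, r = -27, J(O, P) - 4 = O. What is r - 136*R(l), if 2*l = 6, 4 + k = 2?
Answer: 12621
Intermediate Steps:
k = -2 (k = -4 + 2 = -2)
l = 3 (l = (½)*6 = 3)
J(O, P) = 4 + O
c(s, h) = -s (c(s, h) = -2*s + s = -s)
R(Z) = -9 - 4*Z*(4 + Z) (R(Z) = -9 + (-Z*4)*(4 + Z) = -9 + (-4*Z)*(4 + Z) = -9 - 4*Z*(4 + Z))
r - 136*R(l) = -27 - 136*(-9 - 4*3*(4 + 3)) = -27 - 136*(-9 - 4*3*7) = -27 - 136*(-9 - 84) = -27 - 136*(-93) = -27 + 12648 = 12621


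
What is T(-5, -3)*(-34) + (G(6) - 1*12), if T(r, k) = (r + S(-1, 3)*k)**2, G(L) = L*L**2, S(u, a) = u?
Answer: 68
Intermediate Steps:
G(L) = L**3
T(r, k) = (r - k)**2
T(-5, -3)*(-34) + (G(6) - 1*12) = (-5 - 1*(-3))**2*(-34) + (6**3 - 1*12) = (-5 + 3)**2*(-34) + (216 - 12) = (-2)**2*(-34) + 204 = 4*(-34) + 204 = -136 + 204 = 68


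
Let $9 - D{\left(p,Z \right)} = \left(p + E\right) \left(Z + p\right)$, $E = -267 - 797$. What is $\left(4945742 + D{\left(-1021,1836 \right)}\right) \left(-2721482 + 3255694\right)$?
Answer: $3549852629512$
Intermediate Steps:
$E = -1064$
$D{\left(p,Z \right)} = 9 - \left(-1064 + p\right) \left(Z + p\right)$ ($D{\left(p,Z \right)} = 9 - \left(p - 1064\right) \left(Z + p\right) = 9 - \left(-1064 + p\right) \left(Z + p\right)$)
$\left(4945742 + D{\left(-1021,1836 \right)}\right) \left(-2721482 + 3255694\right) = \left(4945742 + \left(9 - \left(-1021\right)^{2} + 1064 \cdot 1836 + 1064 \left(-1021\right) - 1836 \left(-1021\right)\right)\right) \left(-2721482 + 3255694\right) = \left(4945742 + \left(9 - 1042441 + 1953504 - 1086344 + 1874556\right)\right) 534212 = \left(4945742 + 1699284\right) 534212 = 6645026 \cdot 534212 = 3549852629512$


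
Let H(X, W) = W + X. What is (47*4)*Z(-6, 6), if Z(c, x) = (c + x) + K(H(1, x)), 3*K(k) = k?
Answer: 1316/3 ≈ 438.67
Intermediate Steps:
K(k) = k/3
Z(c, x) = ⅓ + c + 4*x/3 (Z(c, x) = (c + x) + (x + 1)/3 = (c + x) + (1 + x)/3 = (c + x) + (⅓ + x/3) = ⅓ + c + 4*x/3)
(47*4)*Z(-6, 6) = (47*4)*(⅓ - 6 + (4/3)*6) = 188*(⅓ - 6 + 8) = 188*(7/3) = 1316/3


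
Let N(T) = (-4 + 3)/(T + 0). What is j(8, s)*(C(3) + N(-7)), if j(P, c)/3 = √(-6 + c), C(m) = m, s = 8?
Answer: 66*√2/7 ≈ 13.334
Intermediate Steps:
N(T) = -1/T
j(P, c) = 3*√(-6 + c)
j(8, s)*(C(3) + N(-7)) = (3*√(-6 + 8))*(3 - 1/(-7)) = (3*√2)*(3 - 1*(-⅐)) = (3*√2)*(3 + ⅐) = (3*√2)*(22/7) = 66*√2/7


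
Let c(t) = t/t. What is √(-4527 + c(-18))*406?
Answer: 406*I*√4526 ≈ 27314.0*I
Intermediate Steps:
c(t) = 1
√(-4527 + c(-18))*406 = √(-4527 + 1)*406 = √(-4526)*406 = (I*√4526)*406 = 406*I*√4526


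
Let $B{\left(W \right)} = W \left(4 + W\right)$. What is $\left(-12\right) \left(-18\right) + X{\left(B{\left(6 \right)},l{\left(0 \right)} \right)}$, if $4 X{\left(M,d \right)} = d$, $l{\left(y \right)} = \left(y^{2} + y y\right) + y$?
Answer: $216$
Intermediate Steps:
$l{\left(y \right)} = y + 2 y^{2}$ ($l{\left(y \right)} = \left(y^{2} + y^{2}\right) + y = 2 y^{2} + y = y + 2 y^{2}$)
$X{\left(M,d \right)} = \frac{d}{4}$
$\left(-12\right) \left(-18\right) + X{\left(B{\left(6 \right)},l{\left(0 \right)} \right)} = \left(-12\right) \left(-18\right) + \frac{0 \left(1 + 2 \cdot 0\right)}{4} = 216 + \frac{0 \left(1 + 0\right)}{4} = 216 + \frac{0 \cdot 1}{4} = 216 + \frac{1}{4} \cdot 0 = 216 + 0 = 216$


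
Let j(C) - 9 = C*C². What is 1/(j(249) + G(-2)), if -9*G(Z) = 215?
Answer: 9/138944107 ≈ 6.4774e-8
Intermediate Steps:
G(Z) = -215/9 (G(Z) = -⅑*215 = -215/9)
j(C) = 9 + C³ (j(C) = 9 + C*C² = 9 + C³)
1/(j(249) + G(-2)) = 1/((9 + 249³) - 215/9) = 1/((9 + 15438249) - 215/9) = 1/(15438258 - 215/9) = 1/(138944107/9) = 9/138944107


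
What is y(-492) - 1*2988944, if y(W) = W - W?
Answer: -2988944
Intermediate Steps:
y(W) = 0
y(-492) - 1*2988944 = 0 - 1*2988944 = 0 - 2988944 = -2988944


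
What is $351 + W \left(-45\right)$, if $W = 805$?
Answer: $-35874$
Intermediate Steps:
$351 + W \left(-45\right) = 351 + 805 \left(-45\right) = 351 - 36225 = -35874$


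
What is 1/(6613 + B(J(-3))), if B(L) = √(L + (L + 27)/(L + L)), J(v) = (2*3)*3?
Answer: 26452/174926999 - 2*√77/174926999 ≈ 0.00015112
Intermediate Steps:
J(v) = 18 (J(v) = 6*3 = 18)
B(L) = √(L + (27 + L)/(2*L)) (B(L) = √(L + (27 + L)/((2*L))) = √(L + (27 + L)*(1/(2*L))) = √(L + (27 + L)/(2*L)))
1/(6613 + B(J(-3))) = 1/(6613 + √(2 + 4*18 + 54/18)/2) = 1/(6613 + √(2 + 72 + 54*(1/18))/2) = 1/(6613 + √(2 + 72 + 3)/2) = 1/(6613 + √77/2)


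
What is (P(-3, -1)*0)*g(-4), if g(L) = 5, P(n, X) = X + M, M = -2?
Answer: 0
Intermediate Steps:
P(n, X) = -2 + X (P(n, X) = X - 2 = -2 + X)
(P(-3, -1)*0)*g(-4) = ((-2 - 1)*0)*5 = -3*0*5 = 0*5 = 0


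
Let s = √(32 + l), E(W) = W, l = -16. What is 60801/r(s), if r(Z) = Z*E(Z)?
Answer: 60801/16 ≈ 3800.1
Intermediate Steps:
s = 4 (s = √(32 - 16) = √16 = 4)
r(Z) = Z² (r(Z) = Z*Z = Z²)
60801/r(s) = 60801/(4²) = 60801/16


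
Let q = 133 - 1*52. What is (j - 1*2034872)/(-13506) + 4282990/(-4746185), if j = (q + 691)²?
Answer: 677138257934/6410197461 ≈ 105.63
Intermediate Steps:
q = 81 (q = 133 - 52 = 81)
j = 595984 (j = (81 + 691)² = 772² = 595984)
(j - 1*2034872)/(-13506) + 4282990/(-4746185) = (595984 - 1*2034872)/(-13506) + 4282990/(-4746185) = (595984 - 2034872)*(-1/13506) + 4282990*(-1/4746185) = -1438888*(-1/13506) - 856598/949237 = 719444/6753 - 856598/949237 = 677138257934/6410197461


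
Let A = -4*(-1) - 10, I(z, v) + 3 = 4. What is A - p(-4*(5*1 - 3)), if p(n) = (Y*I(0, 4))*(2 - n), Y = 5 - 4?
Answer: -16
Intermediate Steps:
I(z, v) = 1 (I(z, v) = -3 + 4 = 1)
Y = 1
p(n) = 2 - n (p(n) = (1*1)*(2 - n) = 1*(2 - n) = 2 - n)
A = -6 (A = 4 - 10 = -6)
A - p(-4*(5*1 - 3)) = -6 - (2 - (-4)*(5*1 - 3)) = -6 - (2 - (-4)*(5 - 3)) = -6 - (2 - (-4)*2) = -6 - (2 - 1*(-8)) = -6 - (2 + 8) = -6 - 1*10 = -6 - 10 = -16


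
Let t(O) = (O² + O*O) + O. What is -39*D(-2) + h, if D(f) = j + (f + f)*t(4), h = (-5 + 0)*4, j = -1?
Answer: 5635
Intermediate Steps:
t(O) = O + 2*O² (t(O) = (O² + O²) + O = 2*O² + O = O + 2*O²)
h = -20 (h = -5*4 = -20)
D(f) = -1 + 72*f (D(f) = -1 + (f + f)*(4*(1 + 2*4)) = -1 + (2*f)*(4*(1 + 8)) = -1 + (2*f)*(4*9) = -1 + (2*f)*36 = -1 + 72*f)
-39*D(-2) + h = -39*(-1 + 72*(-2)) - 20 = -39*(-1 - 144) - 20 = -39*(-145) - 20 = 5655 - 20 = 5635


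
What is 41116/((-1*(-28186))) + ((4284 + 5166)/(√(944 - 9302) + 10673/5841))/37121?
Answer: 31100637318620301148/21319416598070752333 - 46058329350*I*√8358/1512766380335681 ≈ 1.4588 - 0.0027835*I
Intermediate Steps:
41116/((-1*(-28186))) + ((4284 + 5166)/(√(944 - 9302) + 10673/5841))/37121 = 41116/28186 + (9450/(√(-8358) + 10673*(1/5841)))*(1/37121) = 41116*(1/28186) + (9450/(I*√8358 + 10673/5841))*(1/37121) = 20558/14093 + (9450/(10673/5841 + I*√8358))*(1/37121) = 20558/14093 + 1350/(5303*(10673/5841 + I*√8358))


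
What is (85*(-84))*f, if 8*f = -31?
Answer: 55335/2 ≈ 27668.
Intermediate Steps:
f = -31/8 (f = (⅛)*(-31) = -31/8 ≈ -3.8750)
(85*(-84))*f = (85*(-84))*(-31/8) = -7140*(-31/8) = 55335/2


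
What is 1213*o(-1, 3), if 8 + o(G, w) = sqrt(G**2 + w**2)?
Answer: -9704 + 1213*sqrt(10) ≈ -5868.2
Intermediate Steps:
o(G, w) = -8 + sqrt(G**2 + w**2)
1213*o(-1, 3) = 1213*(-8 + sqrt((-1)**2 + 3**2)) = 1213*(-8 + sqrt(1 + 9)) = 1213*(-8 + sqrt(10)) = -9704 + 1213*sqrt(10)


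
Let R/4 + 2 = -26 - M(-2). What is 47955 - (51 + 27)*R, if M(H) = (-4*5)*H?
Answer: 69171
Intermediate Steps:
M(H) = -20*H
R = -272 (R = -8 + 4*(-26 - (-20)*(-2)) = -8 + 4*(-26 - 1*40) = -8 + 4*(-26 - 40) = -8 + 4*(-66) = -8 - 264 = -272)
47955 - (51 + 27)*R = 47955 - (51 + 27)*(-272) = 47955 - 78*(-272) = 47955 - 1*(-21216) = 47955 + 21216 = 69171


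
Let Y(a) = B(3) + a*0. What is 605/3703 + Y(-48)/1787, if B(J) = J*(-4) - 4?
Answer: 1021887/6617261 ≈ 0.15443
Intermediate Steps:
B(J) = -4 - 4*J (B(J) = -4*J - 4 = -4 - 4*J)
Y(a) = -16 (Y(a) = (-4 - 4*3) + a*0 = (-4 - 12) + 0 = -16 + 0 = -16)
605/3703 + Y(-48)/1787 = 605/3703 - 16/1787 = 1021887/6617261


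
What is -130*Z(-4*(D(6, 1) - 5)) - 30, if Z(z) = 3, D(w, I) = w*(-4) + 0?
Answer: -420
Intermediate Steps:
D(w, I) = -4*w (D(w, I) = -4*w + 0 = -4*w)
-130*Z(-4*(D(6, 1) - 5)) - 30 = -130*3 - 30 = -390 - 30 = -420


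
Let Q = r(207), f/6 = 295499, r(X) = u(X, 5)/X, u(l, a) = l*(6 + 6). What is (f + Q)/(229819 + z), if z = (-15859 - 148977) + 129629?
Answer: 886503/97306 ≈ 9.1105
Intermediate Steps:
u(l, a) = 12*l (u(l, a) = l*12 = 12*l)
r(X) = 12 (r(X) = (12*X)/X = 12)
f = 1772994 (f = 6*295499 = 1772994)
z = -35207 (z = -164836 + 129629 = -35207)
Q = 12
(f + Q)/(229819 + z) = (1772994 + 12)/(229819 - 35207) = 1773006/194612 = 1773006*(1/194612) = 886503/97306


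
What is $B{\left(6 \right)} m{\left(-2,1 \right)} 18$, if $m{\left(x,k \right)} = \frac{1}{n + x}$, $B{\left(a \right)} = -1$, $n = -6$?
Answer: $\frac{9}{4} \approx 2.25$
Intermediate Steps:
$m{\left(x,k \right)} = \frac{1}{-6 + x}$
$B{\left(6 \right)} m{\left(-2,1 \right)} 18 = - \frac{1}{-6 - 2} \cdot 18 = - \frac{1}{-8} \cdot 18 = \left(-1\right) \left(- \frac{1}{8}\right) 18 = \frac{1}{8} \cdot 18 = \frac{9}{4}$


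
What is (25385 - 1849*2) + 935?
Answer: 22622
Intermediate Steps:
(25385 - 1849*2) + 935 = (25385 - 3698) + 935 = 21687 + 935 = 22622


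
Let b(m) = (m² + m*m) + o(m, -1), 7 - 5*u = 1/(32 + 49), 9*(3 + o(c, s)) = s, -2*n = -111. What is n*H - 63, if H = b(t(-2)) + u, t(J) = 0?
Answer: -21344/135 ≈ -158.10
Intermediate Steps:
n = 111/2 (n = -½*(-111) = 111/2 ≈ 55.500)
o(c, s) = -3 + s/9
u = 566/405 (u = 7/5 - 1/(5*(32 + 49)) = 7/5 - ⅕/81 = 7/5 - ⅕*1/81 = 7/5 - 1/405 = 566/405 ≈ 1.3975)
b(m) = -28/9 + 2*m² (b(m) = (m² + m*m) + (-3 + (⅑)*(-1)) = (m² + m²) + (-3 - ⅑) = 2*m² - 28/9 = -28/9 + 2*m²)
H = -694/405 (H = (-28/9 + 2*0²) + 566/405 = (-28/9 + 2*0) + 566/405 = (-28/9 + 0) + 566/405 = -28/9 + 566/405 = -694/405 ≈ -1.7136)
n*H - 63 = (111/2)*(-694/405) - 63 = -12839/135 - 63 = -21344/135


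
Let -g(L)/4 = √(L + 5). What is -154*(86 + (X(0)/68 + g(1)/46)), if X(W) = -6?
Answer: -224917/17 + 308*√6/23 ≈ -13198.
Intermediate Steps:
g(L) = -4*√(5 + L) (g(L) = -4*√(L + 5) = -4*√(5 + L))
-154*(86 + (X(0)/68 + g(1)/46)) = -154*(86 + (-6/68 - 4*√(5 + 1)/46)) = -154*(86 + (-6*1/68 - 4*√6*(1/46))) = -154*(86 + (-3/34 - 2*√6/23)) = -154*(2921/34 - 2*√6/23) = -224917/17 + 308*√6/23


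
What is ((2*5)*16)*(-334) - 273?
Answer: -53713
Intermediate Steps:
((2*5)*16)*(-334) - 273 = (10*16)*(-334) - 273 = 160*(-334) - 273 = -53440 - 273 = -53713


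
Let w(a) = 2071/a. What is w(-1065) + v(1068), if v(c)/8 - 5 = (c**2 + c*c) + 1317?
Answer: 19447494329/1065 ≈ 1.8261e+7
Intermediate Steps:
v(c) = 10576 + 16*c**2 (v(c) = 40 + 8*((c**2 + c*c) + 1317) = 40 + 8*((c**2 + c**2) + 1317) = 40 + 8*(2*c**2 + 1317) = 40 + 8*(1317 + 2*c**2) = 40 + (10536 + 16*c**2) = 10576 + 16*c**2)
w(-1065) + v(1068) = 2071/(-1065) + (10576 + 16*1068**2) = 2071*(-1/1065) + (10576 + 16*1140624) = -2071/1065 + (10576 + 18249984) = -2071/1065 + 18260560 = 19447494329/1065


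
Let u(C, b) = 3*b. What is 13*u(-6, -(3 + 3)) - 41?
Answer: -275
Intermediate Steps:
13*u(-6, -(3 + 3)) - 41 = 13*(3*(-(3 + 3))) - 41 = 13*(3*(-1*6)) - 41 = 13*(3*(-6)) - 41 = 13*(-18) - 41 = -234 - 41 = -275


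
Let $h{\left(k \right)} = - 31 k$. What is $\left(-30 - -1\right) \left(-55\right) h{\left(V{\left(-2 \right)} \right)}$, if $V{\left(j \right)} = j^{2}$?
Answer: $-197780$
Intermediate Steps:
$\left(-30 - -1\right) \left(-55\right) h{\left(V{\left(-2 \right)} \right)} = \left(-30 - -1\right) \left(-55\right) \left(- 31 \left(-2\right)^{2}\right) = \left(-30 + 1\right) \left(-55\right) \left(\left(-31\right) 4\right) = \left(-29\right) \left(-55\right) \left(-124\right) = 1595 \left(-124\right) = -197780$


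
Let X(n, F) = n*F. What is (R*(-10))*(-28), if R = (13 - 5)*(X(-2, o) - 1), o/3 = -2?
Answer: 24640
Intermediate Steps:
o = -6 (o = 3*(-2) = -6)
X(n, F) = F*n
R = 88 (R = (13 - 5)*(-6*(-2) - 1) = 8*(12 - 1) = 8*11 = 88)
(R*(-10))*(-28) = (88*(-10))*(-28) = -880*(-28) = 24640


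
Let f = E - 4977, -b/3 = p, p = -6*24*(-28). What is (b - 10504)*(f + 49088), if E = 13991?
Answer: -1313105200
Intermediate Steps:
p = 4032 (p = -144*(-28) = 4032)
b = -12096 (b = -3*4032 = -12096)
f = 9014 (f = 13991 - 4977 = 9014)
(b - 10504)*(f + 49088) = (-12096 - 10504)*(9014 + 49088) = -22600*58102 = -1313105200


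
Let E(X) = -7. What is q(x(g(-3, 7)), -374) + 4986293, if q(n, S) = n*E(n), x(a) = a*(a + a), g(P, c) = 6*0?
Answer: 4986293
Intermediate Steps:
g(P, c) = 0
x(a) = 2*a² (x(a) = a*(2*a) = 2*a²)
q(n, S) = -7*n (q(n, S) = n*(-7) = -7*n)
q(x(g(-3, 7)), -374) + 4986293 = -14*0² + 4986293 = -14*0 + 4986293 = -7*0 + 4986293 = 0 + 4986293 = 4986293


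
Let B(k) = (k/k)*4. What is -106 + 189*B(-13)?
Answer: 650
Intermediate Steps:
B(k) = 4 (B(k) = 1*4 = 4)
-106 + 189*B(-13) = -106 + 189*4 = -106 + 756 = 650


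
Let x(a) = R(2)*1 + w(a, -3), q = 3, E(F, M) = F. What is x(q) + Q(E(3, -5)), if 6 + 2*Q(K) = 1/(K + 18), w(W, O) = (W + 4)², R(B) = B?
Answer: 2017/42 ≈ 48.024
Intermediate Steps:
w(W, O) = (4 + W)²
x(a) = 2 + (4 + a)² (x(a) = 2*1 + (4 + a)² = 2 + (4 + a)²)
Q(K) = -3 + 1/(2*(18 + K)) (Q(K) = -3 + 1/(2*(K + 18)) = -3 + 1/(2*(18 + K)))
x(q) + Q(E(3, -5)) = (2 + (4 + 3)²) + (-107 - 6*3)/(2*(18 + 3)) = (2 + 7²) + (½)*(-107 - 18)/21 = (2 + 49) + (½)*(1/21)*(-125) = 51 - 125/42 = 2017/42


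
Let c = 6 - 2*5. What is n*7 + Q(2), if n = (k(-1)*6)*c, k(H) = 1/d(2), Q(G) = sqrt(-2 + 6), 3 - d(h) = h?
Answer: -166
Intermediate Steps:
d(h) = 3 - h
Q(G) = 2 (Q(G) = sqrt(4) = 2)
c = -4 (c = 6 - 10 = -4)
k(H) = 1 (k(H) = 1/(3 - 1*2) = 1/(3 - 2) = 1/1 = 1)
n = -24 (n = (1*6)*(-4) = 6*(-4) = -24)
n*7 + Q(2) = -24*7 + 2 = -168 + 2 = -166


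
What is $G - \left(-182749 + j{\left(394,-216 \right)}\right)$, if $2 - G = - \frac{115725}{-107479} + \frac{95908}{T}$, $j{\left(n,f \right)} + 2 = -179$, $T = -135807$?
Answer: $\frac{2670143337792253}{14596400553} \approx 1.8293 \cdot 10^{5}$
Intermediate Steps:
$j{\left(n,f \right)} = -181$ ($j{\left(n,f \right)} = -2 - 179 = -181$)
$G = \frac{23784631963}{14596400553}$ ($G = 2 - \left(- \frac{115725}{-107479} + \frac{95908}{-135807}\right) = 2 - \left(\left(-115725\right) \left(- \frac{1}{107479}\right) + 95908 \left(- \frac{1}{135807}\right)\right) = 2 - \left(\frac{115725}{107479} - \frac{95908}{135807}\right) = 2 - \frac{5408169143}{14596400553} = \frac{23784631963}{14596400553} \approx 1.6295$)
$G - \left(-182749 + j{\left(394,-216 \right)}\right) = \frac{23784631963}{14596400553} - \left(-182749 - 181\right) = \frac{23784631963}{14596400553} - -182930 = \frac{23784631963}{14596400553} + 182930 = \frac{2670143337792253}{14596400553}$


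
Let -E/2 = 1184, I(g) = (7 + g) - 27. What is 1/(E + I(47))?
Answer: -1/2341 ≈ -0.00042717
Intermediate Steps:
I(g) = -20 + g
E = -2368 (E = -2*1184 = -2368)
1/(E + I(47)) = 1/(-2368 + (-20 + 47)) = 1/(-2368 + 27) = 1/(-2341) = -1/2341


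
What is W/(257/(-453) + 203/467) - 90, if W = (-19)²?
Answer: -78895311/28060 ≈ -2811.7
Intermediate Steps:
W = 361
W/(257/(-453) + 203/467) - 90 = 361/(257/(-453) + 203/467) - 90 = 361/(257*(-1/453) + 203*(1/467)) - 90 = 361/(-257/453 + 203/467) - 90 = 361/(-28060/211551) - 90 = -211551/28060*361 - 90 = -76369911/28060 - 90 = -78895311/28060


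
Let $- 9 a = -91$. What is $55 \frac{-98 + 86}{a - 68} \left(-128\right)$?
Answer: $- \frac{760320}{521} \approx -1459.3$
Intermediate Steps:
$a = \frac{91}{9}$ ($a = \left(- \frac{1}{9}\right) \left(-91\right) = \frac{91}{9} \approx 10.111$)
$55 \frac{-98 + 86}{a - 68} \left(-128\right) = 55 \frac{-98 + 86}{\frac{91}{9} - 68} \left(-128\right) = 55 \left(- \frac{12}{- \frac{521}{9}}\right) \left(-128\right) = 55 \left(\left(-12\right) \left(- \frac{9}{521}\right)\right) \left(-128\right) = 55 \cdot \frac{108}{521} \left(-128\right) = \frac{5940}{521} \left(-128\right) = - \frac{760320}{521}$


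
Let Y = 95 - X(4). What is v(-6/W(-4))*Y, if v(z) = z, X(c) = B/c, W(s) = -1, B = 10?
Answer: 555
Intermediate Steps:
X(c) = 10/c
Y = 185/2 (Y = 95 - 10/4 = 95 - 1*5/2 = 95 - 5/2 = 185/2 ≈ 92.500)
v(-6/W(-4))*Y = -6/(-1)*(185/2) = -6*(-1)*(185/2) = 6*(185/2) = 555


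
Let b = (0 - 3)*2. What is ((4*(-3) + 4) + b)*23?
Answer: -322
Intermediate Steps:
b = -6 (b = -3*2 = -6)
((4*(-3) + 4) + b)*23 = ((4*(-3) + 4) - 6)*23 = ((-12 + 4) - 6)*23 = (-8 - 6)*23 = -14*23 = -322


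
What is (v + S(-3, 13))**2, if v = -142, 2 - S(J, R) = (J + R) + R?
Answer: 26569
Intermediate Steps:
S(J, R) = 2 - J - 2*R (S(J, R) = 2 - ((J + R) + R) = 2 - (J + 2*R) = 2 + (-J - 2*R) = 2 - J - 2*R)
(v + S(-3, 13))**2 = (-142 + (2 - 1*(-3) - 2*13))**2 = (-142 + (2 + 3 - 26))**2 = (-142 - 21)**2 = (-163)**2 = 26569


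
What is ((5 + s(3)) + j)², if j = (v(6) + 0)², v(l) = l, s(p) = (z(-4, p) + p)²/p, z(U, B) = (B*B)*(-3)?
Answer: 54289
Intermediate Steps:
z(U, B) = -3*B² (z(U, B) = B²*(-3) = -3*B²)
s(p) = (p - 3*p²)²/p (s(p) = (-3*p² + p)²/p = (p - 3*p²)²/p)
j = 36 (j = (6 + 0)² = 6² = 36)
((5 + s(3)) + j)² = ((5 + 3*(-1 + 3*3)²) + 36)² = ((5 + 3*(-1 + 9)²) + 36)² = ((5 + 3*8²) + 36)² = ((5 + 3*64) + 36)² = ((5 + 192) + 36)² = (197 + 36)² = 233² = 54289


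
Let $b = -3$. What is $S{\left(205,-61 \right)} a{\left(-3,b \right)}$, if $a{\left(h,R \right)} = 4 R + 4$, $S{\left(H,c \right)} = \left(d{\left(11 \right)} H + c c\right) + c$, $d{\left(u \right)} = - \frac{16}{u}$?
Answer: $- \frac{295840}{11} \approx -26895.0$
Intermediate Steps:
$S{\left(H,c \right)} = c + c^{2} - \frac{16 H}{11}$ ($S{\left(H,c \right)} = \left(- \frac{16}{11} H + c c\right) + c = \left(\left(-16\right) \frac{1}{11} H + c^{2}\right) + c = \left(- \frac{16 H}{11} + c^{2}\right) + c = \left(c^{2} - \frac{16 H}{11}\right) + c = c + c^{2} - \frac{16 H}{11}$)
$a{\left(h,R \right)} = 4 + 4 R$
$S{\left(205,-61 \right)} a{\left(-3,b \right)} = \left(-61 + \left(-61\right)^{2} - \frac{3280}{11}\right) \left(4 + 4 \left(-3\right)\right) = \left(-61 + 3721 - \frac{3280}{11}\right) \left(4 - 12\right) = \frac{36980}{11} \left(-8\right) = - \frac{295840}{11}$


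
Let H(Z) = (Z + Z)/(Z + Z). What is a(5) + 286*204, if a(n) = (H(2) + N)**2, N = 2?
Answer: 58353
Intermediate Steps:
H(Z) = 1 (H(Z) = (2*Z)/((2*Z)) = (2*Z)*(1/(2*Z)) = 1)
a(n) = 9 (a(n) = (1 + 2)**2 = 3**2 = 9)
a(5) + 286*204 = 9 + 286*204 = 9 + 58344 = 58353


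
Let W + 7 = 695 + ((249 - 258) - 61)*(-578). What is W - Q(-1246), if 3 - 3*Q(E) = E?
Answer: 122195/3 ≈ 40732.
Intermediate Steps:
Q(E) = 1 - E/3
W = 41148 (W = -7 + (695 + ((249 - 258) - 61)*(-578)) = -7 + (695 + (-9 - 61)*(-578)) = -7 + (695 - 70*(-578)) = -7 + (695 + 40460) = -7 + 41155 = 41148)
W - Q(-1246) = 41148 - (1 - ⅓*(-1246)) = 41148 - (1 + 1246/3) = 41148 - 1*1249/3 = 41148 - 1249/3 = 122195/3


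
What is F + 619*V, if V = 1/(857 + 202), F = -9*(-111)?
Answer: 1058560/1059 ≈ 999.58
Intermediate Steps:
F = 999
V = 1/1059 ≈ 0.00094429
F + 619*V = 999 + 619*(1/1059) = 999 + 619/1059 = 1058560/1059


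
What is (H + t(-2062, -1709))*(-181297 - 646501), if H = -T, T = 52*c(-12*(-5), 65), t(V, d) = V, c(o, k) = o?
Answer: 4289649236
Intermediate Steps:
T = 3120 (T = 52*(-12*(-5)) = 52*60 = 3120)
H = -3120 (H = -1*3120 = -3120)
(H + t(-2062, -1709))*(-181297 - 646501) = (-3120 - 2062)*(-181297 - 646501) = -5182*(-827798) = 4289649236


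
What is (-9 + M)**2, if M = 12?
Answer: 9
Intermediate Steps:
(-9 + M)**2 = (-9 + 12)**2 = 3**2 = 9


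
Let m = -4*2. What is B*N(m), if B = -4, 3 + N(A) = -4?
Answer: 28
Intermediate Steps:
m = -8
N(A) = -7 (N(A) = -3 - 4 = -7)
B*N(m) = -4*(-7) = 28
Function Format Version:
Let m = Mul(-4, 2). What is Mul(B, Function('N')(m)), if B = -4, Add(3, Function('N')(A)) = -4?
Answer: 28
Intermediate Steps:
m = -8
Function('N')(A) = -7 (Function('N')(A) = Add(-3, -4) = -7)
Mul(B, Function('N')(m)) = Mul(-4, -7) = 28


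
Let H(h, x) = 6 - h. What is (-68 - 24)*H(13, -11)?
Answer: 644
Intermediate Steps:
(-68 - 24)*H(13, -11) = (-68 - 24)*(6 - 1*13) = -92*(6 - 13) = -92*(-7) = 644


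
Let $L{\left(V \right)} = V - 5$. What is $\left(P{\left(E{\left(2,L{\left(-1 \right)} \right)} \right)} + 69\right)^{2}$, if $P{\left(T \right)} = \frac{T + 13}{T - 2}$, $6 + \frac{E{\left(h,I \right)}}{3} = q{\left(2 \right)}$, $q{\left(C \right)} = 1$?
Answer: $\frac{1380625}{289} \approx 4777.3$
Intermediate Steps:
$L{\left(V \right)} = -5 + V$
$E{\left(h,I \right)} = -15$ ($E{\left(h,I \right)} = -18 + 3 \cdot 1 = -18 + 3 = -15$)
$P{\left(T \right)} = \frac{13 + T}{-2 + T}$
$\left(P{\left(E{\left(2,L{\left(-1 \right)} \right)} \right)} + 69\right)^{2} = \left(\frac{13 - 15}{-2 - 15} + 69\right)^{2} = \left(\frac{1}{-17} \left(-2\right) + 69\right)^{2} = \left(\left(- \frac{1}{17}\right) \left(-2\right) + 69\right)^{2} = \left(\frac{2}{17} + 69\right)^{2} = \left(\frac{1175}{17}\right)^{2} = \frac{1380625}{289}$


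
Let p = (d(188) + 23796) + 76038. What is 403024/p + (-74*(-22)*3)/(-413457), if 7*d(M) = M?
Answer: 17621479012/4379048377 ≈ 4.0240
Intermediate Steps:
d(M) = M/7
p = 699026/7 (p = ((⅐)*188 + 23796) + 76038 = (188/7 + 23796) + 76038 = 166760/7 + 76038 = 699026/7 ≈ 99861.)
403024/p + (-74*(-22)*3)/(-413457) = 403024/(699026/7) + (-74*(-22)*3)/(-413457) = 403024*(7/699026) + (1628*3)*(-1/413457) = 1410584/349513 + 4884*(-1/413457) = 1410584/349513 - 148/12529 = 17621479012/4379048377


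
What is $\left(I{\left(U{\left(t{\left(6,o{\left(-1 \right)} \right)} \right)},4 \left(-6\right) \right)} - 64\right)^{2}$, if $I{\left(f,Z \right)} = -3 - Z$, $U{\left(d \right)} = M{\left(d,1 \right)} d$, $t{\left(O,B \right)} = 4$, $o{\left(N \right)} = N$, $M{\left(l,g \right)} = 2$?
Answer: $1849$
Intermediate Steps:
$U{\left(d \right)} = 2 d$
$\left(I{\left(U{\left(t{\left(6,o{\left(-1 \right)} \right)} \right)},4 \left(-6\right) \right)} - 64\right)^{2} = \left(\left(-3 - 4 \left(-6\right)\right) - 64\right)^{2} = \left(\left(-3 - -24\right) - 64\right)^{2} = \left(\left(-3 + 24\right) - 64\right)^{2} = \left(21 - 64\right)^{2} = \left(-43\right)^{2} = 1849$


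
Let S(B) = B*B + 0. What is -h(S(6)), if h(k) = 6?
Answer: -6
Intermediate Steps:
S(B) = B² (S(B) = B² + 0 = B²)
-h(S(6)) = -1*6 = -6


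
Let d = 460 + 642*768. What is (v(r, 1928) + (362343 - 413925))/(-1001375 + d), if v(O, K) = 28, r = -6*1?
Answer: 51554/507859 ≈ 0.10151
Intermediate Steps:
r = -6
d = 493516 (d = 460 + 493056 = 493516)
(v(r, 1928) + (362343 - 413925))/(-1001375 + d) = (28 + (362343 - 413925))/(-1001375 + 493516) = (28 - 51582)/(-507859) = -51554*(-1/507859) = 51554/507859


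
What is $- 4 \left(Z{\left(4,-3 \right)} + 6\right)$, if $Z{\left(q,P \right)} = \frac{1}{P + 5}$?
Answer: $-26$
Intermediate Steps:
$Z{\left(q,P \right)} = \frac{1}{5 + P}$
$- 4 \left(Z{\left(4,-3 \right)} + 6\right) = - 4 \left(\frac{1}{5 - 3} + 6\right) = - 4 \left(\frac{1}{2} + 6\right) = \left(-4\right) \frac{13}{2} = -26$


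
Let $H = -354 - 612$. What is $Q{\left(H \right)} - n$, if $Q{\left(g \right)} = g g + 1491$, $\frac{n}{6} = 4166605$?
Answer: $-24064983$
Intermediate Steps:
$H = -966$
$n = 24999630$ ($n = 6 \cdot 4166605 = 24999630$)
$Q{\left(g \right)} = 1491 + g^{2}$ ($Q{\left(g \right)} = g^{2} + 1491 = 1491 + g^{2}$)
$Q{\left(H \right)} - n = \left(1491 + \left(-966\right)^{2}\right) - 24999630 = \left(1491 + 933156\right) - 24999630 = 934647 - 24999630 = -24064983$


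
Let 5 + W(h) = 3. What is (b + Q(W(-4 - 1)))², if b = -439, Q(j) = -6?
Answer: 198025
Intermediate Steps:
W(h) = -2 (W(h) = -5 + 3 = -2)
(b + Q(W(-4 - 1)))² = (-439 - 6)² = (-445)² = 198025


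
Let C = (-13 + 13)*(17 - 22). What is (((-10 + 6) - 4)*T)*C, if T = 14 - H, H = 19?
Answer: 0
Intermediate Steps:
C = 0 (C = 0*(-5) = 0)
T = -5 (T = 14 - 1*19 = 14 - 19 = -5)
(((-10 + 6) - 4)*T)*C = (((-10 + 6) - 4)*(-5))*0 = ((-4 - 4)*(-5))*0 = -8*(-5)*0 = 40*0 = 0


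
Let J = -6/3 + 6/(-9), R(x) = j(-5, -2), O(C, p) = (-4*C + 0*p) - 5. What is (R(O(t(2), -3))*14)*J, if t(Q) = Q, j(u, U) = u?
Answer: 560/3 ≈ 186.67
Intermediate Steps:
O(C, p) = -5 - 4*C (O(C, p) = (-4*C + 0) - 5 = -4*C - 5 = -5 - 4*C)
R(x) = -5
J = -8/3 (J = -6*⅓ + 6*(-⅑) = -2 - ⅔ = -8/3 ≈ -2.6667)
(R(O(t(2), -3))*14)*J = -5*14*(-8/3) = -70*(-8/3) = 560/3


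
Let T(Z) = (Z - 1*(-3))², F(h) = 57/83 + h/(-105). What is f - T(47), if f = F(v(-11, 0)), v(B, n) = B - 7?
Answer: -7260007/2905 ≈ -2499.1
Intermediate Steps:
v(B, n) = -7 + B
F(h) = 57/83 - h/105 (F(h) = 57*(1/83) + h*(-1/105) = 57/83 - h/105)
f = 2493/2905 (f = 57/83 - (-7 - 11)/105 = 57/83 - 1/105*(-18) = 57/83 + 6/35 = 2493/2905 ≈ 0.85818)
T(Z) = (3 + Z)² (T(Z) = (Z + 3)² = (3 + Z)²)
f - T(47) = 2493/2905 - (3 + 47)² = 2493/2905 - 1*50² = 2493/2905 - 1*2500 = 2493/2905 - 2500 = -7260007/2905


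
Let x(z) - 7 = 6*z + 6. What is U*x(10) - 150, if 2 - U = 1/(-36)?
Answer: -71/36 ≈ -1.9722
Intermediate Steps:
x(z) = 13 + 6*z (x(z) = 7 + (6*z + 6) = 7 + (6 + 6*z) = 13 + 6*z)
U = 73/36 (U = 2 - 1/(-36) = 2 - 1*(-1/36) = 2 + 1/36 = 73/36 ≈ 2.0278)
U*x(10) - 150 = 73*(13 + 6*10)/36 - 150 = 73*(13 + 60)/36 - 150 = (73/36)*73 - 150 = 5329/36 - 150 = -71/36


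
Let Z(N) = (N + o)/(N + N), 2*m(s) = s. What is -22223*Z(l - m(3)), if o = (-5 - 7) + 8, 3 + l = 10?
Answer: -66669/22 ≈ -3030.4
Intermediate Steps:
l = 7 (l = -3 + 10 = 7)
m(s) = s/2
o = -4 (o = -12 + 8 = -4)
Z(N) = (-4 + N)/(2*N) (Z(N) = (N - 4)/(N + N) = (-4 + N)/((2*N)) = (-4 + N)*(1/(2*N)) = (-4 + N)/(2*N))
-22223*Z(l - m(3)) = -22223*(-4 + (7 - 3/2))/(2*(7 - 3/2)) = -22223*(-4 + 11/2)/(2*11/2) = -22223*2*3/(2*11*2) = -22223*3/22 = -66669/22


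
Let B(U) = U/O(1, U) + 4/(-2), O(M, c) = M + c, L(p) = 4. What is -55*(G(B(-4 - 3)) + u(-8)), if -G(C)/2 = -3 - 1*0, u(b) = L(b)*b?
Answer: 1430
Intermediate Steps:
u(b) = 4*b
B(U) = -2 + U/(1 + U) (B(U) = U/(1 + U) + 4/(-2) = U/(1 + U) + 4*(-1/2) = U/(1 + U) - 2 = -2 + U/(1 + U))
G(C) = 6 (G(C) = -2*(-3 - 1*0) = -2*(-3 + 0) = -2*(-3) = 6)
-55*(G(B(-4 - 3)) + u(-8)) = -55*(6 + 4*(-8)) = -55*(6 - 32) = -55*(-26) = 1430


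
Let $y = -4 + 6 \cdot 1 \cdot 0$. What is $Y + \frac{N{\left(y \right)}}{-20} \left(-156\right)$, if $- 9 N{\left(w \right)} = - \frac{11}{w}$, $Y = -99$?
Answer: $- \frac{6083}{60} \approx -101.38$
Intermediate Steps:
$y = -4$ ($y = -4 + 6 \cdot 0 = -4 + 0 = -4$)
$N{\left(w \right)} = \frac{11}{9 w}$ ($N{\left(w \right)} = - \frac{\left(-11\right) \frac{1}{w}}{9} = \frac{11}{9 w}$)
$Y + \frac{N{\left(y \right)}}{-20} \left(-156\right) = -99 + \frac{\frac{11}{9} \frac{1}{-4}}{-20} \left(-156\right) = -99 + \frac{11}{9} \left(- \frac{1}{4}\right) \left(- \frac{1}{20}\right) \left(-156\right) = -99 + \left(- \frac{11}{36}\right) \left(- \frac{1}{20}\right) \left(-156\right) = -99 + \frac{11}{720} \left(-156\right) = -99 - \frac{143}{60} = - \frac{6083}{60}$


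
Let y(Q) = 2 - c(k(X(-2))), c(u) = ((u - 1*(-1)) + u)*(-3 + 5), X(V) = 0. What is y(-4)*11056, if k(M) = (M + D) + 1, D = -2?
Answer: 44224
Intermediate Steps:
k(M) = -1 + M (k(M) = (M - 2) + 1 = (-2 + M) + 1 = -1 + M)
c(u) = 2 + 4*u (c(u) = ((u + 1) + u)*2 = ((1 + u) + u)*2 = (1 + 2*u)*2 = 2 + 4*u)
y(Q) = 4 (y(Q) = 2 - (2 + 4*(-1 + 0)) = 2 - (2 + 4*(-1)) = 2 - (2 - 4) = 2 - 1*(-2) = 2 + 2 = 4)
y(-4)*11056 = 4*11056 = 44224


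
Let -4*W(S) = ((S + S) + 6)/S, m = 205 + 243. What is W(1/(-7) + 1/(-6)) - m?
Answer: -11535/26 ≈ -443.65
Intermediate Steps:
m = 448
W(S) = -(6 + 2*S)/(4*S) (W(S) = -((S + S) + 6)/(4*S) = -(2*S + 6)/(4*S) = -(6 + 2*S)/(4*S))
W(1/(-7) + 1/(-6)) - m = (-3 - (1/(-7) + 1/(-6)))/(2*(1/(-7) + 1/(-6))) - 1*448 = (-3 - (1*(-⅐) + 1*(-⅙)))/(2*(1*(-⅐) + 1*(-⅙))) - 448 = (-3 - (-⅐ - ⅙))/(2*(-⅐ - ⅙)) - 448 = (-3 - 1*(-13/42))/(2*(-13/42)) - 448 = (½)*(-42/13)*(-3 + 13/42) - 448 = (½)*(-42/13)*(-113/42) - 448 = 113/26 - 448 = -11535/26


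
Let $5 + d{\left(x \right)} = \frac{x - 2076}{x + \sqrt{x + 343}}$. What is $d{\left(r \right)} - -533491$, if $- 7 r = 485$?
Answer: $\frac{118341413363}{221813} + \frac{30034 \sqrt{3353}}{221813} \approx 5.3353 \cdot 10^{5}$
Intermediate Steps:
$r = - \frac{485}{7}$ ($r = \left(- \frac{1}{7}\right) 485 = - \frac{485}{7} \approx -69.286$)
$d{\left(x \right)} = -5 + \frac{-2076 + x}{x + \sqrt{343 + x}}$ ($d{\left(x \right)} = -5 + \frac{x - 2076}{x + \sqrt{x + 343}} = -5 + \frac{-2076 + x}{x + \sqrt{343 + x}}$)
$d{\left(r \right)} - -533491 = \frac{-2076 - 5 \sqrt{343 - \frac{485}{7}} - - \frac{1940}{7}}{- \frac{485}{7} + \sqrt{343 - \frac{485}{7}}} - -533491 = \frac{-2076 - 5 \sqrt{\frac{1916}{7}} + \frac{1940}{7}}{- \frac{485}{7} + \sqrt{\frac{1916}{7}}} + 533491 = \frac{-2076 - 5 \frac{2 \sqrt{3353}}{7} + \frac{1940}{7}}{- \frac{485}{7} + \frac{2 \sqrt{3353}}{7}} + 533491 = \frac{-2076 - \frac{10 \sqrt{3353}}{7} + \frac{1940}{7}}{- \frac{485}{7} + \frac{2 \sqrt{3353}}{7}} + 533491 = \frac{- \frac{12592}{7} - \frac{10 \sqrt{3353}}{7}}{- \frac{485}{7} + \frac{2 \sqrt{3353}}{7}} + 533491 = 533491 + \frac{- \frac{12592}{7} - \frac{10 \sqrt{3353}}{7}}{- \frac{485}{7} + \frac{2 \sqrt{3353}}{7}}$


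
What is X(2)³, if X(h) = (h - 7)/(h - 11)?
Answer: 125/729 ≈ 0.17147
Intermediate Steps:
X(h) = (-7 + h)/(-11 + h)
X(2)³ = ((-7 + 2)/(-11 + 2))³ = (-5/(-9))³ = (-⅑*(-5))³ = (5/9)³ = 125/729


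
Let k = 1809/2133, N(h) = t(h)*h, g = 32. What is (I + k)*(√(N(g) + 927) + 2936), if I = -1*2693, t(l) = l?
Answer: -624428480/79 - 212680*√1951/79 ≈ -8.0231e+6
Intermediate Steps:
N(h) = h² (N(h) = h*h = h²)
I = -2693
k = 67/79 (k = 1809*(1/2133) = 67/79 ≈ 0.84810)
(I + k)*(√(N(g) + 927) + 2936) = (-2693 + 67/79)*(√(32² + 927) + 2936) = -212680*(√(1024 + 927) + 2936)/79 = -212680*(√1951 + 2936)/79 = -212680*(2936 + √1951)/79 = -624428480/79 - 212680*√1951/79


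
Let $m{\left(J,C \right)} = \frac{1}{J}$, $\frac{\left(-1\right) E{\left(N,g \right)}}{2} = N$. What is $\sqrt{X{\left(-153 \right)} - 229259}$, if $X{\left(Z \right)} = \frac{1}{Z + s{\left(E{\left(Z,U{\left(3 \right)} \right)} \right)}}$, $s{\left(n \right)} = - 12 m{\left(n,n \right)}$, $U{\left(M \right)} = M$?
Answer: $\frac{i \sqrt{13966005891530}}{7805} \approx 478.81 i$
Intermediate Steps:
$E{\left(N,g \right)} = - 2 N$
$s{\left(n \right)} = - \frac{12}{n}$
$X{\left(Z \right)} = \frac{1}{Z + \frac{6}{Z}}$ ($X{\left(Z \right)} = \frac{1}{Z - \frac{12}{\left(-2\right) Z}} = \frac{1}{Z - 12 \left(- \frac{1}{2 Z}\right)} = \frac{1}{Z + \frac{6}{Z}}$)
$\sqrt{X{\left(-153 \right)} - 229259} = \sqrt{- \frac{153}{6 + \left(-153\right)^{2}} - 229259} = \sqrt{- \frac{153}{6 + 23409} - 229259} = \sqrt{- \frac{153}{23415} - 229259} = \sqrt{\left(-153\right) \frac{1}{23415} - 229259} = \sqrt{- \frac{51}{7805} - 229259} = \sqrt{- \frac{1789366546}{7805}} = \frac{i \sqrt{13966005891530}}{7805}$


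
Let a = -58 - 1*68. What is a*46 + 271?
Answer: -5525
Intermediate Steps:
a = -126 (a = -58 - 68 = -126)
a*46 + 271 = -126*46 + 271 = -5796 + 271 = -5525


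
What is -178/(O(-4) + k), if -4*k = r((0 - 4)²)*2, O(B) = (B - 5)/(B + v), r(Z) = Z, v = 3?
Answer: -178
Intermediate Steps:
O(B) = (-5 + B)/(3 + B) (O(B) = (B - 5)/(B + 3) = (-5 + B)/(3 + B))
k = -8 (k = -(0 - 4)²*2/4 = -(-4)²*2/4 = -4*2 = -¼*32 = -8)
-178/(O(-4) + k) = -178/((-5 - 4)/(3 - 4) - 8) = -178/(-9/(-1) - 8) = -178/(-1*(-9) - 8) = -178/(9 - 8) = -178/1 = -178*1 = -178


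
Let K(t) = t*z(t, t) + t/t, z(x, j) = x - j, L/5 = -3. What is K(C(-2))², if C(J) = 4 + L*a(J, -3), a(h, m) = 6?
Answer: 1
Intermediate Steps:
L = -15 (L = 5*(-3) = -15)
C(J) = -86 (C(J) = 4 - 15*6 = 4 - 90 = -86)
K(t) = 1 (K(t) = t*(t - t) + t/t = t*0 + 1 = 0 + 1 = 1)
K(C(-2))² = 1² = 1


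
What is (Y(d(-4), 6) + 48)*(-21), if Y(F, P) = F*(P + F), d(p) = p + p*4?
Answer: -6888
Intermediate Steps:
d(p) = 5*p (d(p) = p + 4*p = 5*p)
Y(F, P) = F*(F + P)
(Y(d(-4), 6) + 48)*(-21) = ((5*(-4))*(5*(-4) + 6) + 48)*(-21) = (-20*(-20 + 6) + 48)*(-21) = (-20*(-14) + 48)*(-21) = (280 + 48)*(-21) = 328*(-21) = -6888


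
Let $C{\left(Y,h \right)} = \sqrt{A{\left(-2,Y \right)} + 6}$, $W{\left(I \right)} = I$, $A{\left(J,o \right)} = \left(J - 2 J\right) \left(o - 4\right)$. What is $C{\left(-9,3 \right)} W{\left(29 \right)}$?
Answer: $58 i \sqrt{5} \approx 129.69 i$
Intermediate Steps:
$A{\left(J,o \right)} = - J \left(-4 + o\right)$
$C{\left(Y,h \right)} = \sqrt{-2 + 2 Y}$ ($C{\left(Y,h \right)} = \sqrt{- 2 \left(4 - Y\right) + 6} = \sqrt{\left(-8 + 2 Y\right) + 6} = \sqrt{-2 + 2 Y}$)
$C{\left(-9,3 \right)} W{\left(29 \right)} = \sqrt{-2 + 2 \left(-9\right)} 29 = \sqrt{-2 - 18} \cdot 29 = \sqrt{-20} \cdot 29 = 2 i \sqrt{5} \cdot 29 = 58 i \sqrt{5}$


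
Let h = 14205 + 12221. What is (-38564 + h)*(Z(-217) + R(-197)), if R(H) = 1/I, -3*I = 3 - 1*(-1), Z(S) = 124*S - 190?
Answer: 657849255/2 ≈ 3.2892e+8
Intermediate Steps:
Z(S) = -190 + 124*S
h = 26426
I = -4/3 (I = -(3 - 1*(-1))/3 = -(3 + 1)/3 = -1/3*4 = -4/3 ≈ -1.3333)
R(H) = -3/4 (R(H) = 1/(-4/3) = -3/4)
(-38564 + h)*(Z(-217) + R(-197)) = (-38564 + 26426)*((-190 + 124*(-217)) - 3/4) = -12138*((-190 - 26908) - 3/4) = -12138*(-27098 - 3/4) = -12138*(-108395/4) = 657849255/2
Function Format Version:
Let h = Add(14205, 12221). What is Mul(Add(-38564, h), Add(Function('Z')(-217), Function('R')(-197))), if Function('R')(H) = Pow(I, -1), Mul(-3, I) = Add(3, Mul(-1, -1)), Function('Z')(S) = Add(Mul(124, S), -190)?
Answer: Rational(657849255, 2) ≈ 3.2892e+8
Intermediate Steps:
Function('Z')(S) = Add(-190, Mul(124, S))
h = 26426
I = Rational(-4, 3) (I = Mul(Rational(-1, 3), Add(3, Mul(-1, -1))) = Mul(Rational(-1, 3), Add(3, 1)) = Mul(Rational(-1, 3), 4) = Rational(-4, 3) ≈ -1.3333)
Function('R')(H) = Rational(-3, 4) (Function('R')(H) = Pow(Rational(-4, 3), -1) = Rational(-3, 4))
Mul(Add(-38564, h), Add(Function('Z')(-217), Function('R')(-197))) = Mul(Add(-38564, 26426), Add(Add(-190, Mul(124, -217)), Rational(-3, 4))) = Mul(-12138, Add(Add(-190, -26908), Rational(-3, 4))) = Mul(-12138, Add(-27098, Rational(-3, 4))) = Mul(-12138, Rational(-108395, 4)) = Rational(657849255, 2)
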